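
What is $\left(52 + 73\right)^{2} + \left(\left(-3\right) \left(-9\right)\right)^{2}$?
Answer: $16354$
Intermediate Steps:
$\left(52 + 73\right)^{2} + \left(\left(-3\right) \left(-9\right)\right)^{2} = 125^{2} + 27^{2} = 15625 + 729 = 16354$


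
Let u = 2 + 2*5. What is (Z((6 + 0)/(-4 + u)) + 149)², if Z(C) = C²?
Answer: 5726449/256 ≈ 22369.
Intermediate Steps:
u = 12 (u = 2 + 10 = 12)
(Z((6 + 0)/(-4 + u)) + 149)² = (((6 + 0)/(-4 + 12))² + 149)² = ((6/8)² + 149)² = ((6*(⅛))² + 149)² = ((¾)² + 149)² = (9/16 + 149)² = (2393/16)² = 5726449/256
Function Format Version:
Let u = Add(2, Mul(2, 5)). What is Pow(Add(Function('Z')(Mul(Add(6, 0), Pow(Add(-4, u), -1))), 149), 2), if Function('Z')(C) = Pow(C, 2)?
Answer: Rational(5726449, 256) ≈ 22369.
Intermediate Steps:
u = 12 (u = Add(2, 10) = 12)
Pow(Add(Function('Z')(Mul(Add(6, 0), Pow(Add(-4, u), -1))), 149), 2) = Pow(Add(Pow(Mul(Add(6, 0), Pow(Add(-4, 12), -1)), 2), 149), 2) = Pow(Add(Pow(Mul(6, Pow(8, -1)), 2), 149), 2) = Pow(Add(Pow(Mul(6, Rational(1, 8)), 2), 149), 2) = Pow(Add(Pow(Rational(3, 4), 2), 149), 2) = Pow(Add(Rational(9, 16), 149), 2) = Pow(Rational(2393, 16), 2) = Rational(5726449, 256)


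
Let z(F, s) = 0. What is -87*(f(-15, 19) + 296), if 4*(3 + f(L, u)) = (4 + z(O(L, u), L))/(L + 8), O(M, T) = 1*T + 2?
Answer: -178350/7 ≈ -25479.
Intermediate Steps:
O(M, T) = 2 + T (O(M, T) = T + 2 = 2 + T)
f(L, u) = -3 + 1/(8 + L) (f(L, u) = -3 + ((4 + 0)/(L + 8))/4 = -3 + (4/(8 + L))/4 = -3 + 1/(8 + L))
-87*(f(-15, 19) + 296) = -87*((-23 - 3*(-15))/(8 - 15) + 296) = -87*((-23 + 45)/(-7) + 296) = -87*(-⅐*22 + 296) = -87*(-22/7 + 296) = -87*2050/7 = -178350/7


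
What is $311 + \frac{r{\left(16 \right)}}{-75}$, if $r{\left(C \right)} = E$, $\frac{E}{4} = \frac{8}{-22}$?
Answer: $\frac{256591}{825} \approx 311.02$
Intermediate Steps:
$E = - \frac{16}{11}$ ($E = 4 \frac{8}{-22} = 4 \cdot 8 \left(- \frac{1}{22}\right) = 4 \left(- \frac{4}{11}\right) = - \frac{16}{11} \approx -1.4545$)
$r{\left(C \right)} = - \frac{16}{11}$
$311 + \frac{r{\left(16 \right)}}{-75} = 311 + \frac{1}{-75} \left(- \frac{16}{11}\right) = 311 - - \frac{16}{825} = 311 + \frac{16}{825} = \frac{256591}{825}$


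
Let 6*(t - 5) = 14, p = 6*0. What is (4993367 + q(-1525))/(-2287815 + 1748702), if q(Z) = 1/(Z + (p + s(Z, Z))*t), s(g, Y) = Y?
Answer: -190372116872/20553683125 ≈ -9.2622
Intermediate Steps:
p = 0
t = 22/3 (t = 5 + (1/6)*14 = 5 + 7/3 = 22/3 ≈ 7.3333)
q(Z) = 3/(25*Z) (q(Z) = 1/(Z + (0 + Z)*(22/3)) = 1/(Z + Z*(22/3)) = 1/(Z + 22*Z/3) = 1/(25*Z/3) = 3/(25*Z))
(4993367 + q(-1525))/(-2287815 + 1748702) = (4993367 + (3/25)/(-1525))/(-2287815 + 1748702) = (4993367 + (3/25)*(-1/1525))/(-539113) = (4993367 - 3/38125)*(-1/539113) = (190372116872/38125)*(-1/539113) = -190372116872/20553683125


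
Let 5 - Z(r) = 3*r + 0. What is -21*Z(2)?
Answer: 21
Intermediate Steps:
Z(r) = 5 - 3*r (Z(r) = 5 - (3*r + 0) = 5 - 3*r)
-21*Z(2) = -21*(5 - 3*2) = -21*(5 - 6) = -21*(-1) = 21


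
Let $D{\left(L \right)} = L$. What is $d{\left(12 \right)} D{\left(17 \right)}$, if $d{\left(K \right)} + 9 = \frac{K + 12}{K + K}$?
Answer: $-136$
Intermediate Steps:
$d{\left(K \right)} = -9 + \frac{12 + K}{2 K}$ ($d{\left(K \right)} = -9 + \frac{K + 12}{K + K} = -9 + \frac{12 + K}{2 K}$)
$d{\left(12 \right)} D{\left(17 \right)} = \left(- \frac{17}{2} + \frac{6}{12}\right) 17 = \left(- \frac{17}{2} + 6 \cdot \frac{1}{12}\right) 17 = \left(- \frac{17}{2} + \frac{1}{2}\right) 17 = \left(-8\right) 17 = -136$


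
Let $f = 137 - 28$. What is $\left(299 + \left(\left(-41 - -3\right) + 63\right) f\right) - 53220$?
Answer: $-50196$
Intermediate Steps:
$f = 109$
$\left(299 + \left(\left(-41 - -3\right) + 63\right) f\right) - 53220 = \left(299 + \left(\left(-41 - -3\right) + 63\right) 109\right) - 53220 = \left(299 + \left(\left(-41 + 3\right) + 63\right) 109\right) - 53220 = \left(299 + \left(-38 + 63\right) 109\right) - 53220 = \left(299 + 25 \cdot 109\right) - 53220 = \left(299 + 2725\right) - 53220 = 3024 - 53220 = -50196$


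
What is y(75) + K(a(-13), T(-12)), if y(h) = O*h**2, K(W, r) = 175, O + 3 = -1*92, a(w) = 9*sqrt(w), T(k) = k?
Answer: -534200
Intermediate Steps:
O = -95 (O = -3 - 1*92 = -3 - 92 = -95)
y(h) = -95*h**2
y(75) + K(a(-13), T(-12)) = -95*75**2 + 175 = -95*5625 + 175 = -534375 + 175 = -534200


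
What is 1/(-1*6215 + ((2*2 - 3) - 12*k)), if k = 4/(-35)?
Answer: -35/217442 ≈ -0.00016096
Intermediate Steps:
k = -4/35 (k = 4*(-1/35) = -4/35 ≈ -0.11429)
1/(-1*6215 + ((2*2 - 3) - 12*k)) = 1/(-1*6215 + ((2*2 - 3) - 12*(-4/35))) = 1/(-6215 + ((4 - 3) + 48/35)) = 1/(-6215 + (1 + 48/35)) = 1/(-6215 + 83/35) = 1/(-217442/35) = -35/217442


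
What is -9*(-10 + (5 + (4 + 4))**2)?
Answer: -1431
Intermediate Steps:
-9*(-10 + (5 + (4 + 4))**2) = -9*(-10 + (5 + 8)**2) = -9*(-10 + 13**2) = -9*(-10 + 169) = -9*159 = -1431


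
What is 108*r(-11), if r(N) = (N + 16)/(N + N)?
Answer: -270/11 ≈ -24.545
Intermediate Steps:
r(N) = (16 + N)/(2*N) (r(N) = (16 + N)/((2*N)) = (16 + N)*(1/(2*N)) = (16 + N)/(2*N))
108*r(-11) = 108*((1/2)*(16 - 11)/(-11)) = 108*((1/2)*(-1/11)*5) = 108*(-5/22) = -270/11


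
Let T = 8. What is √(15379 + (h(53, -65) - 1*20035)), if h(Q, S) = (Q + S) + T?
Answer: 2*I*√1165 ≈ 68.264*I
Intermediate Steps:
h(Q, S) = 8 + Q + S (h(Q, S) = (Q + S) + 8 = 8 + Q + S)
√(15379 + (h(53, -65) - 1*20035)) = √(15379 + ((8 + 53 - 65) - 1*20035)) = √(15379 + (-4 - 20035)) = √(15379 - 20039) = √(-4660) = 2*I*√1165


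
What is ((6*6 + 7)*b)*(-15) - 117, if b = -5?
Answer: 3108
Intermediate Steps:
((6*6 + 7)*b)*(-15) - 117 = ((6*6 + 7)*(-5))*(-15) - 117 = ((36 + 7)*(-5))*(-15) - 117 = (43*(-5))*(-15) - 117 = -215*(-15) - 117 = 3225 - 117 = 3108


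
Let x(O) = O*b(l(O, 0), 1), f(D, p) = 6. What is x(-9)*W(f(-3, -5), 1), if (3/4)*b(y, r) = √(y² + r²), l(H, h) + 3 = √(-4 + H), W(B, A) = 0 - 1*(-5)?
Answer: -60*√(1 + (3 - I*√13)²) ≈ -184.15 + 211.45*I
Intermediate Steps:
W(B, A) = 5 (W(B, A) = 0 + 5 = 5)
l(H, h) = -3 + √(-4 + H)
b(y, r) = 4*√(r² + y²)/3 (b(y, r) = 4*√(y² + r²)/3 = 4*√(r² + y²)/3)
x(O) = 4*O*√(1 + (-3 + √(-4 + O))²)/3 (x(O) = O*(4*√(1² + (-3 + √(-4 + O))²)/3) = O*(4*√(1 + (-3 + √(-4 + O))²)/3) = 4*O*√(1 + (-3 + √(-4 + O))²)/3)
x(-9)*W(f(-3, -5), 1) = ((4/3)*(-9)*√(1 + (-3 + √(-4 - 9))²))*5 = ((4/3)*(-9)*√(1 + (-3 + √(-13))²))*5 = ((4/3)*(-9)*√(1 + (-3 + I*√13)²))*5 = -12*√(1 + (-3 + I*√13)²)*5 = -60*√(1 + (-3 + I*√13)²)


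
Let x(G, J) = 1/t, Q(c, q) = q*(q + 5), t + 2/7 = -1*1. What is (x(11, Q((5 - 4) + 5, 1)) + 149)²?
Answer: 1779556/81 ≈ 21970.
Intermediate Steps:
t = -9/7 (t = -2/7 - 1*1 = -2/7 - 1 = -9/7 ≈ -1.2857)
Q(c, q) = q*(5 + q)
x(G, J) = -7/9 (x(G, J) = 1/(-9/7) = -7/9)
(x(11, Q((5 - 4) + 5, 1)) + 149)² = (-7/9 + 149)² = (1334/9)² = 1779556/81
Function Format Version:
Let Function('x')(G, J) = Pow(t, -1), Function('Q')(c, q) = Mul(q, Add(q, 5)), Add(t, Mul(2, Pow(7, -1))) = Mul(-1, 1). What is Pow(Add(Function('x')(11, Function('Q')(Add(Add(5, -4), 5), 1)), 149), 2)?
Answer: Rational(1779556, 81) ≈ 21970.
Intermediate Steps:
t = Rational(-9, 7) (t = Add(Rational(-2, 7), Mul(-1, 1)) = Add(Rational(-2, 7), -1) = Rational(-9, 7) ≈ -1.2857)
Function('Q')(c, q) = Mul(q, Add(5, q))
Function('x')(G, J) = Rational(-7, 9) (Function('x')(G, J) = Pow(Rational(-9, 7), -1) = Rational(-7, 9))
Pow(Add(Function('x')(11, Function('Q')(Add(Add(5, -4), 5), 1)), 149), 2) = Pow(Add(Rational(-7, 9), 149), 2) = Pow(Rational(1334, 9), 2) = Rational(1779556, 81)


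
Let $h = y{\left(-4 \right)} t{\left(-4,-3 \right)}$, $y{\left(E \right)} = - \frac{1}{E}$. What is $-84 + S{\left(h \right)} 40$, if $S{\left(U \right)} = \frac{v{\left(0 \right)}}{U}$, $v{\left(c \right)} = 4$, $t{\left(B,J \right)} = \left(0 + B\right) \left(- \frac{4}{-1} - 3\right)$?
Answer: $-244$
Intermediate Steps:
$t{\left(B,J \right)} = B$ ($t{\left(B,J \right)} = B \left(\left(-4\right) \left(-1\right) - 3\right) = B \left(4 - 3\right) = B 1 = B$)
$h = -1$ ($h = - \frac{1}{-4} \left(-4\right) = \left(-1\right) \left(- \frac{1}{4}\right) \left(-4\right) = \frac{1}{4} \left(-4\right) = -1$)
$S{\left(U \right)} = \frac{4}{U}$
$-84 + S{\left(h \right)} 40 = -84 + \frac{4}{-1} \cdot 40 = -84 + 4 \left(-1\right) 40 = -84 - 160 = -244$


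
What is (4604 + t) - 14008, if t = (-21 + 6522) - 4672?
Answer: -7575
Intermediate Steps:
t = 1829 (t = 6501 - 4672 = 1829)
(4604 + t) - 14008 = (4604 + 1829) - 14008 = 6433 - 14008 = -7575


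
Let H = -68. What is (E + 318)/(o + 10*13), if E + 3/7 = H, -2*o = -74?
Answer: 1747/1169 ≈ 1.4944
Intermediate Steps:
o = 37 (o = -1/2*(-74) = 37)
E = -479/7 (E = -3/7 - 68 = -479/7 ≈ -68.429)
(E + 318)/(o + 10*13) = (-479/7 + 318)/(37 + 10*13) = 1747/(7*(37 + 130)) = (1747/7)/167 = (1747/7)*(1/167) = 1747/1169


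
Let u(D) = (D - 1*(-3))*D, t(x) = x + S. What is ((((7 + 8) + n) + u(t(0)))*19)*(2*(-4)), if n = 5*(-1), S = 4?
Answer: -5776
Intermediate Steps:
n = -5
t(x) = 4 + x (t(x) = x + 4 = 4 + x)
u(D) = D*(3 + D) (u(D) = (D + 3)*D = (3 + D)*D = D*(3 + D))
((((7 + 8) + n) + u(t(0)))*19)*(2*(-4)) = ((((7 + 8) - 5) + (4 + 0)*(3 + (4 + 0)))*19)*(2*(-4)) = (((15 - 5) + 4*(3 + 4))*19)*(-8) = ((10 + 4*7)*19)*(-8) = ((10 + 28)*19)*(-8) = (38*19)*(-8) = 722*(-8) = -5776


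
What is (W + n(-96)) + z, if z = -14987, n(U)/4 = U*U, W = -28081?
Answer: -6204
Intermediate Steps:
n(U) = 4*U² (n(U) = 4*(U*U) = 4*U²)
(W + n(-96)) + z = (-28081 + 4*(-96)²) - 14987 = (-28081 + 4*9216) - 14987 = (-28081 + 36864) - 14987 = 8783 - 14987 = -6204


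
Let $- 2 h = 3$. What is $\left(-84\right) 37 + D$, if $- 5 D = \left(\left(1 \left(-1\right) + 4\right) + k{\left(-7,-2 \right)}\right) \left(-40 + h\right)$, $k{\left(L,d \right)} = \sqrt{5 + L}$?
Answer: $- \frac{30831}{10} + \frac{83 i \sqrt{2}}{10} \approx -3083.1 + 11.738 i$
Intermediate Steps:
$h = - \frac{3}{2}$ ($h = \left(- \frac{1}{2}\right) 3 = - \frac{3}{2} \approx -1.5$)
$D = \frac{249}{10} + \frac{83 i \sqrt{2}}{10}$ ($D = - \frac{\left(\left(1 \left(-1\right) + 4\right) + \sqrt{5 - 7}\right) \left(-40 - \frac{3}{2}\right)}{5} = - \frac{\left(\left(-1 + 4\right) + \sqrt{-2}\right) \left(- \frac{83}{2}\right)}{5} = - \frac{\left(3 + i \sqrt{2}\right) \left(- \frac{83}{2}\right)}{5} = - \frac{- \frac{249}{2} - \frac{83 i \sqrt{2}}{2}}{5} = \frac{249}{10} + \frac{83 i \sqrt{2}}{10} \approx 24.9 + 11.738 i$)
$\left(-84\right) 37 + D = \left(-84\right) 37 + \left(\frac{249}{10} + \frac{83 i \sqrt{2}}{10}\right) = -3108 + \left(\frac{249}{10} + \frac{83 i \sqrt{2}}{10}\right) = - \frac{30831}{10} + \frac{83 i \sqrt{2}}{10}$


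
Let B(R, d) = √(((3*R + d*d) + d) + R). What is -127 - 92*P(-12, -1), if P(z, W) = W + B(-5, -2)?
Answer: -35 - 276*I*√2 ≈ -35.0 - 390.32*I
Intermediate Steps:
B(R, d) = √(d + d² + 4*R) (B(R, d) = √(((3*R + d²) + d) + R) = √(((d² + 3*R) + d) + R) = √((d + d² + 3*R) + R) = √(d + d² + 4*R))
P(z, W) = W + 3*I*√2 (P(z, W) = W + √(-2 + (-2)² + 4*(-5)) = W + √(-2 + 4 - 20) = W + √(-18) = W + 3*I*√2)
-127 - 92*P(-12, -1) = -127 - 92*(-1 + 3*I*√2) = -127 + (92 - 276*I*√2) = -35 - 276*I*√2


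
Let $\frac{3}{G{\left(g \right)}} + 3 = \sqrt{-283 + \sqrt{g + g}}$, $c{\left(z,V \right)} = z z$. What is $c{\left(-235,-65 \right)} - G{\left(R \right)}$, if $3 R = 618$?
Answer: $55225 + \frac{3}{3 - i \sqrt{283 - 2 \sqrt{103}}} \approx 55225.0 + 0.17896 i$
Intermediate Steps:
$R = 206$ ($R = \frac{1}{3} \cdot 618 = 206$)
$c{\left(z,V \right)} = z^{2}$
$G{\left(g \right)} = \frac{3}{-3 + \sqrt{-283 + \sqrt{2} \sqrt{g}}}$ ($G{\left(g \right)} = \frac{3}{-3 + \sqrt{-283 + \sqrt{g + g}}} = \frac{3}{-3 + \sqrt{-283 + \sqrt{2 g}}} = \frac{3}{-3 + \sqrt{-283 + \sqrt{2} \sqrt{g}}}$)
$c{\left(-235,-65 \right)} - G{\left(R \right)} = \left(-235\right)^{2} - \frac{3}{-3 + \sqrt{-283 + \sqrt{2} \sqrt{206}}} = 55225 - \frac{3}{-3 + \sqrt{-283 + 2 \sqrt{103}}}$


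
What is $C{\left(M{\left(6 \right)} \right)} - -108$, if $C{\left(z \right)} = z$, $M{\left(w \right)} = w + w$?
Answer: $120$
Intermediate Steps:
$M{\left(w \right)} = 2 w$
$C{\left(M{\left(6 \right)} \right)} - -108 = 2 \cdot 6 - -108 = 12 + 108 = 120$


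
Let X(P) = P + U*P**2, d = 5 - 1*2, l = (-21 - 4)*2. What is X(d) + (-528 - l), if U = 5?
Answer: -430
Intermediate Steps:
l = -50 (l = -25*2 = -50)
d = 3 (d = 5 - 2 = 3)
X(P) = P + 5*P**2
X(d) + (-528 - l) = 3*(1 + 5*3) + (-528 - 1*(-50)) = 3*(1 + 15) + (-528 + 50) = 3*16 - 478 = 48 - 478 = -430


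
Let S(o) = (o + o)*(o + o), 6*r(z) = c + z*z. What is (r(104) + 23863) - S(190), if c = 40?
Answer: -356183/3 ≈ -1.1873e+5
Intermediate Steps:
r(z) = 20/3 + z²/6 (r(z) = (40 + z*z)/6 = (40 + z²)/6 = 20/3 + z²/6)
S(o) = 4*o² (S(o) = (2*o)*(2*o) = 4*o²)
(r(104) + 23863) - S(190) = ((20/3 + (⅙)*104²) + 23863) - 4*190² = ((20/3 + (⅙)*10816) + 23863) - 4*36100 = ((20/3 + 5408/3) + 23863) - 1*144400 = (5428/3 + 23863) - 144400 = 77017/3 - 144400 = -356183/3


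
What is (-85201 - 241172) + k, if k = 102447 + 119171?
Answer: -104755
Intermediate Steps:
k = 221618
(-85201 - 241172) + k = (-85201 - 241172) + 221618 = -326373 + 221618 = -104755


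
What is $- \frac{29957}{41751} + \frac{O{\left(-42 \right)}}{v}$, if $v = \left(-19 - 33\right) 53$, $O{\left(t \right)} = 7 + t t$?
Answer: $- \frac{156502513}{115065756} \approx -1.3601$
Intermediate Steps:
$O{\left(t \right)} = 7 + t^{2}$
$v = -2756$ ($v = \left(-52\right) 53 = -2756$)
$- \frac{29957}{41751} + \frac{O{\left(-42 \right)}}{v} = - \frac{29957}{41751} + \frac{7 + \left(-42\right)^{2}}{-2756} = \left(-29957\right) \frac{1}{41751} + \left(7 + 1764\right) \left(- \frac{1}{2756}\right) = - \frac{29957}{41751} + 1771 \left(- \frac{1}{2756}\right) = - \frac{29957}{41751} - \frac{1771}{2756} = - \frac{156502513}{115065756}$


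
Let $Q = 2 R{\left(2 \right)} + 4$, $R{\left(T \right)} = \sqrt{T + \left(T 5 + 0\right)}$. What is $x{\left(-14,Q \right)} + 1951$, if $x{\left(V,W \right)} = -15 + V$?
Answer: $1922$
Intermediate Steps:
$R{\left(T \right)} = \sqrt{6} \sqrt{T}$ ($R{\left(T \right)} = \sqrt{T + \left(5 T + 0\right)} = \sqrt{T + 5 T} = \sqrt{6 T} = \sqrt{6} \sqrt{T}$)
$Q = 4 + 4 \sqrt{3}$ ($Q = 2 \sqrt{6} \sqrt{2} + 4 = 2 \cdot 2 \sqrt{3} + 4 = 4 \sqrt{3} + 4 = 4 + 4 \sqrt{3} \approx 10.928$)
$x{\left(-14,Q \right)} + 1951 = \left(-15 - 14\right) + 1951 = -29 + 1951 = 1922$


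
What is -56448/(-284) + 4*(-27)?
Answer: 6444/71 ≈ 90.760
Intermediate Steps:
-56448/(-284) + 4*(-27) = -56448*(-1)/284 - 108 = -392*(-36/71) - 108 = 14112/71 - 108 = 6444/71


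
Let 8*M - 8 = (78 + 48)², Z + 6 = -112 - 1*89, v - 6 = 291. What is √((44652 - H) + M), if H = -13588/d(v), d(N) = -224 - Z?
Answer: √52988966/34 ≈ 214.10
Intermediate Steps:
v = 297 (v = 6 + 291 = 297)
Z = -207 (Z = -6 + (-112 - 1*89) = -6 + (-112 - 89) = -6 - 201 = -207)
d(N) = -17 (d(N) = -224 - 1*(-207) = -224 + 207 = -17)
M = 3971/2 (M = 1 + (78 + 48)²/8 = 1 + (⅛)*126² = 1 + (⅛)*15876 = 1 + 3969/2 = 3971/2 ≈ 1985.5)
H = 13588/17 (H = -13588/(-17) = -13588*(-1/17) = 13588/17 ≈ 799.29)
√((44652 - H) + M) = √((44652 - 1*13588/17) + 3971/2) = √((44652 - 13588/17) + 3971/2) = √(745496/17 + 3971/2) = √(1558499/34) = √52988966/34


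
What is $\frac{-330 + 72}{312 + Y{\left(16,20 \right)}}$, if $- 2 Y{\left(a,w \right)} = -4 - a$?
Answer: $- \frac{129}{161} \approx -0.80124$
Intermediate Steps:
$Y{\left(a,w \right)} = 2 + \frac{a}{2}$ ($Y{\left(a,w \right)} = - \frac{-4 - a}{2} = 2 + \frac{a}{2}$)
$\frac{-330 + 72}{312 + Y{\left(16,20 \right)}} = \frac{-330 + 72}{312 + \left(2 + \frac{1}{2} \cdot 16\right)} = - \frac{258}{312 + \left(2 + 8\right)} = - \frac{258}{312 + 10} = - \frac{258}{322} = \left(-258\right) \frac{1}{322} = - \frac{129}{161}$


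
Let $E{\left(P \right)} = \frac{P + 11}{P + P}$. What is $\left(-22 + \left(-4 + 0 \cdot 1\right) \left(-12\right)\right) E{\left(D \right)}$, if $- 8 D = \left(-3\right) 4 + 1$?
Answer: $117$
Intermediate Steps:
$D = \frac{11}{8}$ ($D = - \frac{\left(-3\right) 4 + 1}{8} = - \frac{-12 + 1}{8} = \left(- \frac{1}{8}\right) \left(-11\right) = \frac{11}{8} \approx 1.375$)
$E{\left(P \right)} = \frac{11 + P}{2 P}$
$\left(-22 + \left(-4 + 0 \cdot 1\right) \left(-12\right)\right) E{\left(D \right)} = \left(-22 + \left(-4 + 0 \cdot 1\right) \left(-12\right)\right) \frac{11 + \frac{11}{8}}{2 \cdot \frac{11}{8}} = \left(-22 + \left(-4 + 0\right) \left(-12\right)\right) \frac{1}{2} \cdot \frac{8}{11} \cdot \frac{99}{8} = \left(-22 - -48\right) \frac{9}{2} = \left(-22 + 48\right) \frac{9}{2} = 26 \cdot \frac{9}{2} = 117$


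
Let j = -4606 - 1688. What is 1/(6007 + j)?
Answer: -1/287 ≈ -0.0034843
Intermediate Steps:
j = -6294
1/(6007 + j) = 1/(6007 - 6294) = 1/(-287) = -1/287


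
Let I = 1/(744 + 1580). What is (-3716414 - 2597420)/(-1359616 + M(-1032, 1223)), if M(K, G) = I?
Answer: 14673350216/3159747583 ≈ 4.6438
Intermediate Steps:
I = 1/2324 ≈ 0.00043029
M(K, G) = 1/2324
(-3716414 - 2597420)/(-1359616 + M(-1032, 1223)) = (-3716414 - 2597420)/(-1359616 + 1/2324) = -6313834/(-3159747583/2324) = -6313834*(-2324/3159747583) = 14673350216/3159747583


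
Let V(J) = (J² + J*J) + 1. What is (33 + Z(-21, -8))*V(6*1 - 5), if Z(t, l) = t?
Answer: 36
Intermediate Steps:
V(J) = 1 + 2*J² (V(J) = (J² + J²) + 1 = 2*J² + 1 = 1 + 2*J²)
(33 + Z(-21, -8))*V(6*1 - 5) = (33 - 21)*(1 + 2*(6*1 - 5)²) = 12*(1 + 2*(6 - 5)²) = 12*(1 + 2*1²) = 12*(1 + 2*1) = 12*(1 + 2) = 12*3 = 36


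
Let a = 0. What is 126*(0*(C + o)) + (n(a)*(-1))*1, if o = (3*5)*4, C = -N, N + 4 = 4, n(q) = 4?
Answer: -4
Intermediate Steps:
N = 0 (N = -4 + 4 = 0)
C = 0 (C = -1*0 = 0)
o = 60 (o = 15*4 = 60)
126*(0*(C + o)) + (n(a)*(-1))*1 = 126*(0*(0 + 60)) + (4*(-1))*1 = 126*(0*60) - 4*1 = 126*0 - 4 = 0 - 4 = -4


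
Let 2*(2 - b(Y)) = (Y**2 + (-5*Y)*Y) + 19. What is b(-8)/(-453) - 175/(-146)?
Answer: 30841/33069 ≈ 0.93263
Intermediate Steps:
b(Y) = -15/2 + 2*Y**2 (b(Y) = 2 - ((Y**2 + (-5*Y)*Y) + 19)/2 = 2 - ((Y**2 - 5*Y**2) + 19)/2 = 2 - (-4*Y**2 + 19)/2 = 2 - (19 - 4*Y**2)/2 = 2 + (-19/2 + 2*Y**2) = -15/2 + 2*Y**2)
b(-8)/(-453) - 175/(-146) = (-15/2 + 2*(-8)**2)/(-453) - 175/(-146) = (-15/2 + 2*64)*(-1/453) - 175*(-1/146) = (-15/2 + 128)*(-1/453) + 175/146 = (241/2)*(-1/453) + 175/146 = -241/906 + 175/146 = 30841/33069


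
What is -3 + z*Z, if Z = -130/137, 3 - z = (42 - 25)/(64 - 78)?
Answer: -6712/959 ≈ -6.9990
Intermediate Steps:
z = 59/14 (z = 3 - (42 - 25)/(64 - 78) = 3 - 17/(-14) = 3 - 17*(-1)/14 = 3 - 1*(-17/14) = 3 + 17/14 = 59/14 ≈ 4.2143)
Z = -130/137 (Z = -130*1/137 = -130/137 ≈ -0.94890)
-3 + z*Z = -3 + (59/14)*(-130/137) = -3 - 3835/959 = -6712/959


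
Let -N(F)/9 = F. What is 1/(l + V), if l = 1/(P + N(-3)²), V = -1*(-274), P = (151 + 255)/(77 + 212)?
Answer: 211087/57838127 ≈ 0.0036496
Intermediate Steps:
N(F) = -9*F
P = 406/289 ≈ 1.4048
V = 274
l = 289/211087 (l = 1/(406/289 + (-9*(-3))²) = 1/(406/289 + 27²) = 1/(406/289 + 729) = 1/(211087/289) = 289/211087 ≈ 0.0013691)
1/(l + V) = 1/(289/211087 + 274) = 1/(57838127/211087) = 211087/57838127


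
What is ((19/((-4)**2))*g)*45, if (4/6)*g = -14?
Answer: -17955/16 ≈ -1122.2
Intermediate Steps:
g = -21 (g = (3/2)*(-14) = -21)
((19/((-4)**2))*g)*45 = ((19/((-4)**2))*(-21))*45 = ((19/16)*(-21))*45 = -399/16*45 = -17955/16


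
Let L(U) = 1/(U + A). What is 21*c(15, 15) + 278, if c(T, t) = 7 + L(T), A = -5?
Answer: 4271/10 ≈ 427.10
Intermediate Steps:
L(U) = 1/(-5 + U) (L(U) = 1/(U - 5) = 1/(-5 + U))
c(T, t) = 7 + 1/(-5 + T)
21*c(15, 15) + 278 = 21*((-34 + 7*15)/(-5 + 15)) + 278 = 21*((-34 + 105)/10) + 278 = 21*((⅒)*71) + 278 = 21*(71/10) + 278 = 1491/10 + 278 = 4271/10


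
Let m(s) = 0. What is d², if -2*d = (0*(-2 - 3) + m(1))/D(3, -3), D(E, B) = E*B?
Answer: 0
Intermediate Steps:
D(E, B) = B*E
d = 0 (d = -(0*(-2 - 3) + 0)/(2*((-3*3))) = -(0*(-5) + 0)/(2*(-9)) = -(0 + 0)*(-1)/(2*9) = -0*(-1)/9 = -½*0 = 0)
d² = 0² = 0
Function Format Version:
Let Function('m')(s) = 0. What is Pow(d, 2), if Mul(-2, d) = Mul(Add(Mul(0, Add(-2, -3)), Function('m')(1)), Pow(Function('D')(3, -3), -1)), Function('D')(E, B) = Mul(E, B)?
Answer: 0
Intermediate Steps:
Function('D')(E, B) = Mul(B, E)
d = 0 (d = Mul(Rational(-1, 2), Mul(Add(Mul(0, Add(-2, -3)), 0), Pow(Mul(-3, 3), -1))) = Mul(Rational(-1, 2), Mul(Add(Mul(0, -5), 0), Pow(-9, -1))) = Mul(Rational(-1, 2), Mul(Add(0, 0), Rational(-1, 9))) = Mul(Rational(-1, 2), Mul(0, Rational(-1, 9))) = Mul(Rational(-1, 2), 0) = 0)
Pow(d, 2) = Pow(0, 2) = 0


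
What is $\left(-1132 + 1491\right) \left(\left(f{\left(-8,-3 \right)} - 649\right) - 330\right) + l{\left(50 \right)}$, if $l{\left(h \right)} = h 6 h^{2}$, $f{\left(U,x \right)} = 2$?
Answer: $399257$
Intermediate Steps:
$l{\left(h \right)} = 6 h^{3}$ ($l{\left(h \right)} = 6 h h^{2} = 6 h^{3}$)
$\left(-1132 + 1491\right) \left(\left(f{\left(-8,-3 \right)} - 649\right) - 330\right) + l{\left(50 \right)} = \left(-1132 + 1491\right) \left(\left(2 - 649\right) - 330\right) + 6 \cdot 50^{3} = 359 \left(-647 - 330\right) + 6 \cdot 125000 = 359 \left(-977\right) + 750000 = -350743 + 750000 = 399257$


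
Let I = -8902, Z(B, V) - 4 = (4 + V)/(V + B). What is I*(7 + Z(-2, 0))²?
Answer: -721062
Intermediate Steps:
Z(B, V) = 4 + (4 + V)/(B + V) (Z(B, V) = 4 + (4 + V)/(V + B) = 4 + (4 + V)/(B + V))
I*(7 + Z(-2, 0))² = -8902*(7 + (4 + 4*(-2) + 5*0)/(-2 + 0))² = -8902*(7 + (4 - 8 + 0)/(-2))² = -8902*(7 - ½*(-4))² = -8902*(7 + 2)² = -8902*9² = -8902*81 = -721062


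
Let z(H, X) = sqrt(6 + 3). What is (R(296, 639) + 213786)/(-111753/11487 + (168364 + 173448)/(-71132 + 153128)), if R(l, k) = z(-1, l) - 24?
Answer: -16778558286315/436408712 ≈ -38447.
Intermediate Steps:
z(H, X) = 3 (z(H, X) = sqrt(9) = 3)
R(l, k) = -21 (R(l, k) = 3 - 24 = -21)
(R(296, 639) + 213786)/(-111753/11487 + (168364 + 173448)/(-71132 + 153128)) = (-21 + 213786)/(-111753/11487 + (168364 + 173448)/(-71132 + 153128)) = 213765/(-111753*1/11487 + 341812/81996) = 213765/(-37251/3829 + 341812*(1/81996)) = 213765/(-37251/3829 + 85453/20499) = 213765/(-436408712/78490671) = 213765*(-78490671/436408712) = -16778558286315/436408712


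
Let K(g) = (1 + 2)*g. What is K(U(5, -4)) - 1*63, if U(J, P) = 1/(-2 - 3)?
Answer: -318/5 ≈ -63.600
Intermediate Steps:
U(J, P) = -⅕ (U(J, P) = 1/(-5) = -⅕)
K(g) = 3*g
K(U(5, -4)) - 1*63 = 3*(-⅕) - 1*63 = -⅗ - 63 = -318/5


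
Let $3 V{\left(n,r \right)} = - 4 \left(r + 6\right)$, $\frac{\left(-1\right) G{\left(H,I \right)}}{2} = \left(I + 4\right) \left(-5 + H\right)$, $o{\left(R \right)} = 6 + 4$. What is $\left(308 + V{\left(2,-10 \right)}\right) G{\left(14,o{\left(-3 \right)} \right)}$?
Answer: $-78960$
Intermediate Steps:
$o{\left(R \right)} = 10$
$G{\left(H,I \right)} = - 2 \left(-5 + H\right) \left(4 + I\right)$ ($G{\left(H,I \right)} = - 2 \left(I + 4\right) \left(-5 + H\right) = - 2 \left(4 + I\right) \left(-5 + H\right) = - 2 \left(-5 + H\right) \left(4 + I\right)$)
$V{\left(n,r \right)} = -8 - \frac{4 r}{3}$ ($V{\left(n,r \right)} = \frac{\left(-4\right) \left(r + 6\right)}{3} = \frac{\left(-4\right) \left(6 + r\right)}{3} = \frac{-24 - 4 r}{3} = -8 - \frac{4 r}{3}$)
$\left(308 + V{\left(2,-10 \right)}\right) G{\left(14,o{\left(-3 \right)} \right)} = \left(308 - - \frac{16}{3}\right) \left(40 - 112 + 10 \cdot 10 - 28 \cdot 10\right) = \left(308 + \left(-8 + \frac{40}{3}\right)\right) \left(40 - 112 + 100 - 280\right) = \left(308 + \frac{16}{3}\right) \left(-252\right) = \frac{940}{3} \left(-252\right) = -78960$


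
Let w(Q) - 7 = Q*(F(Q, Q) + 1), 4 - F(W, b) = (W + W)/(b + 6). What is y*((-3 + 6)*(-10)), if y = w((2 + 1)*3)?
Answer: -1236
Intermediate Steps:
F(W, b) = 4 - 2*W/(6 + b) (F(W, b) = 4 - (W + W)/(b + 6) = 4 - 2*W/(6 + b))
w(Q) = 7 + Q*(1 + 2*(12 + Q)/(6 + Q)) (w(Q) = 7 + Q*(2*(12 - Q + 2*Q)/(6 + Q) + 1) = 7 + Q*(2*(12 + Q)/(6 + Q) + 1) = 7 + Q*(1 + 2*(12 + Q)/(6 + Q)))
y = 206/5 (y = (42 + 3*((2 + 1)*3)² + 37*((2 + 1)*3))/(6 + (2 + 1)*3) = (42 + 3*(3*3)² + 37*(3*3))/(6 + 3*3) = (42 + 3*9² + 37*9)/(6 + 9) = (42 + 3*81 + 333)/15 = (42 + 243 + 333)/15 = (1/15)*618 = 206/5 ≈ 41.200)
y*((-3 + 6)*(-10)) = 206*((-3 + 6)*(-10))/5 = 206*(3*(-10))/5 = (206/5)*(-30) = -1236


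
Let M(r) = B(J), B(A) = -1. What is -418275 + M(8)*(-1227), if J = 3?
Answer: -417048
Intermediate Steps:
M(r) = -1
-418275 + M(8)*(-1227) = -418275 - 1*(-1227) = -418275 + 1227 = -417048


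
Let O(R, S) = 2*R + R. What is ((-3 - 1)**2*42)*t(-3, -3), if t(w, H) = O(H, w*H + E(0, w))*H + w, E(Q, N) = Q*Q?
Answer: 16128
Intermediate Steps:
E(Q, N) = Q**2
O(R, S) = 3*R
t(w, H) = w + 3*H**2 (t(w, H) = (3*H)*H + w = 3*H**2 + w = w + 3*H**2)
((-3 - 1)**2*42)*t(-3, -3) = ((-3 - 1)**2*42)*(-3 + 3*(-3)**2) = ((-4)**2*42)*(-3 + 3*9) = (16*42)*(-3 + 27) = 672*24 = 16128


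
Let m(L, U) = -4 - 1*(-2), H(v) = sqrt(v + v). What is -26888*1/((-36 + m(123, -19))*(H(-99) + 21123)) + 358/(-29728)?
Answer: 300397836849/14000971738448 - 13444*I*sqrt(22)/2825815071 ≈ 0.021455 - 2.2315e-5*I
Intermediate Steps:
H(v) = sqrt(2)*sqrt(v) (H(v) = sqrt(2*v) = sqrt(2)*sqrt(v))
m(L, U) = -2 (m(L, U) = -4 + 2 = -2)
-26888*1/((-36 + m(123, -19))*(H(-99) + 21123)) + 358/(-29728) = -26888*1/((-36 - 2)*(sqrt(2)*sqrt(-99) + 21123)) + 358/(-29728) = -26888*(-1/(38*(sqrt(2)*(3*I*sqrt(11)) + 21123))) + 358*(-1/29728) = -26888*(-1/(38*(3*I*sqrt(22) + 21123))) - 179/14864 = -26888*(-1/(38*(21123 + 3*I*sqrt(22)))) - 179/14864 = -26888/(-802674 - 114*I*sqrt(22)) - 179/14864 = -179/14864 - 26888/(-802674 - 114*I*sqrt(22))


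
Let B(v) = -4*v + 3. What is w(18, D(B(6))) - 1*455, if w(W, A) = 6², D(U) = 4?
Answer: -419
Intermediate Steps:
B(v) = 3 - 4*v
w(W, A) = 36
w(18, D(B(6))) - 1*455 = 36 - 1*455 = 36 - 455 = -419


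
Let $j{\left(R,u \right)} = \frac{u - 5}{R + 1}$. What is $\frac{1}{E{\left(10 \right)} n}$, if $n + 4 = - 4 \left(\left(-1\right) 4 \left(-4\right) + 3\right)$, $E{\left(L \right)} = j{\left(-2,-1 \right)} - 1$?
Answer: $- \frac{1}{400} \approx -0.0025$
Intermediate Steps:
$j{\left(R,u \right)} = \frac{-5 + u}{1 + R}$
$E{\left(L \right)} = 5$ ($E{\left(L \right)} = \frac{-5 - 1}{1 - 2} - 1 = \frac{1}{-1} \left(-6\right) - 1 = \left(-1\right) \left(-6\right) - 1 = 6 - 1 = 5$)
$n = -80$ ($n = -4 - 4 \left(\left(-1\right) 4 \left(-4\right) + 3\right) = -4 - 4 \left(\left(-4\right) \left(-4\right) + 3\right) = -4 - 4 \left(16 + 3\right) = -4 - 76 = -80$)
$\frac{1}{E{\left(10 \right)} n} = \frac{1}{5 \left(-80\right)} = \frac{1}{-400} = - \frac{1}{400}$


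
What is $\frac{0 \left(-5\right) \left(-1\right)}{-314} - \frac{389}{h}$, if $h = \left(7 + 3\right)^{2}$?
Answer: $- \frac{389}{100} \approx -3.89$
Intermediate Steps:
$h = 100$ ($h = 10^{2} = 100$)
$\frac{0 \left(-5\right) \left(-1\right)}{-314} - \frac{389}{h} = \frac{0 \left(-5\right) \left(-1\right)}{-314} - \frac{389}{100} = 0 \left(-1\right) \left(- \frac{1}{314}\right) - \frac{389}{100} = 0 \left(- \frac{1}{314}\right) - \frac{389}{100} = 0 - \frac{389}{100} = - \frac{389}{100}$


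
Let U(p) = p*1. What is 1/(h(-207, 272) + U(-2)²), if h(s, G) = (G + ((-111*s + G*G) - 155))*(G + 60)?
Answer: 1/32229900 ≈ 3.1027e-8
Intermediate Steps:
U(p) = p
h(s, G) = (60 + G)*(-155 + G + G² - 111*s) (h(s, G) = (G + ((-111*s + G²) - 155))*(60 + G) = (G + ((G² - 111*s) - 155))*(60 + G) = (G + (-155 + G² - 111*s))*(60 + G) = (-155 + G + G² - 111*s)*(60 + G) = (60 + G)*(-155 + G + G² - 111*s))
1/(h(-207, 272) + U(-2)²) = 1/((-9300 + 272³ - 6660*(-207) - 95*272 + 61*272² - 111*272*(-207)) + (-2)²) = 1/((-9300 + 20123648 + 1378620 - 25840 + 61*73984 + 6249744) + 4) = 1/((-9300 + 20123648 + 1378620 - 25840 + 4513024 + 6249744) + 4) = 1/(32229896 + 4) = 1/32229900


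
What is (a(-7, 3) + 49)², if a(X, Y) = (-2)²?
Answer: 2809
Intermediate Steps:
a(X, Y) = 4
(a(-7, 3) + 49)² = (4 + 49)² = 53² = 2809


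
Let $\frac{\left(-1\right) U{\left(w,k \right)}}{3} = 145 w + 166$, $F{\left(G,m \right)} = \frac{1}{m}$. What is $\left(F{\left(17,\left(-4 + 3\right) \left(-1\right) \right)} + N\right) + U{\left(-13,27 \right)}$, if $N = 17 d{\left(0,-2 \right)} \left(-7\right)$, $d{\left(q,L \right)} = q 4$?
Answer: $5158$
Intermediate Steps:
$d{\left(q,L \right)} = 4 q$
$U{\left(w,k \right)} = -498 - 435 w$ ($U{\left(w,k \right)} = - 3 \left(145 w + 166\right) = - 3 \left(166 + 145 w\right) = -498 - 435 w$)
$N = 0$ ($N = 17 \cdot 4 \cdot 0 \left(-7\right) = 17 \cdot 0 \left(-7\right) = 0 \left(-7\right) = 0$)
$\left(F{\left(17,\left(-4 + 3\right) \left(-1\right) \right)} + N\right) + U{\left(-13,27 \right)} = \left(\frac{1}{\left(-4 + 3\right) \left(-1\right)} + 0\right) - -5157 = \left(\frac{1}{\left(-1\right) \left(-1\right)} + 0\right) + \left(-498 + 5655\right) = \left(1^{-1} + 0\right) + 5157 = \left(1 + 0\right) + 5157 = 1 + 5157 = 5158$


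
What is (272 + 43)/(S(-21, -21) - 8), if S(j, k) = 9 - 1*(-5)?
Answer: 105/2 ≈ 52.500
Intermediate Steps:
S(j, k) = 14 (S(j, k) = 9 + 5 = 14)
(272 + 43)/(S(-21, -21) - 8) = (272 + 43)/(14 - 8) = 315/6 = 315*(⅙) = 105/2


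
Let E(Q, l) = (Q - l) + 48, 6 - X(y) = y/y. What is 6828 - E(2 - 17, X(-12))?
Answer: 6800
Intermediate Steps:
X(y) = 5 (X(y) = 6 - y/y = 6 - 1*1 = 6 - 1 = 5)
E(Q, l) = 48 + Q - l
6828 - E(2 - 17, X(-12)) = 6828 - (48 + (2 - 17) - 1*5) = 6828 - (48 - 15 - 5) = 6828 - 1*28 = 6828 - 28 = 6800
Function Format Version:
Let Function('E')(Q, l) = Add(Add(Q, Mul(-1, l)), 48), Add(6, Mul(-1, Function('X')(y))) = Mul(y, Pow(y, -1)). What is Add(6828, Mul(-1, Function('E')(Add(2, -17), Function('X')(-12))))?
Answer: 6800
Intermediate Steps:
Function('X')(y) = 5 (Function('X')(y) = Add(6, Mul(-1, Mul(y, Pow(y, -1)))) = Add(6, Mul(-1, 1)) = Add(6, -1) = 5)
Function('E')(Q, l) = Add(48, Q, Mul(-1, l))
Add(6828, Mul(-1, Function('E')(Add(2, -17), Function('X')(-12)))) = Add(6828, Mul(-1, Add(48, Add(2, -17), Mul(-1, 5)))) = Add(6828, Mul(-1, Add(48, -15, -5))) = Add(6828, Mul(-1, 28)) = Add(6828, -28) = 6800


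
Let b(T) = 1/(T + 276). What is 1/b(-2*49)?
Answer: 178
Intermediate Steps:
b(T) = 1/(276 + T)
1/b(-2*49) = 1/(1/(276 - 2*49)) = 1/(1/(276 - 98)) = 1/(1/178) = 178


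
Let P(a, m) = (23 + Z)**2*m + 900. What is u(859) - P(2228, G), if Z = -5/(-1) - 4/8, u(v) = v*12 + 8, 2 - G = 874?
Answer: 668866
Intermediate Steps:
G = -872 (G = 2 - 1*874 = 2 - 874 = -872)
u(v) = 8 + 12*v (u(v) = 12*v + 8 = 8 + 12*v)
Z = 9/2 (Z = -5*(-1) - 4*1/8 = 5 - 1/2 = 9/2 ≈ 4.5000)
P(a, m) = 900 + 3025*m/4 (P(a, m) = (23 + 9/2)**2*m + 900 = (55/2)**2*m + 900 = 3025*m/4 + 900 = 900 + 3025*m/4)
u(859) - P(2228, G) = (8 + 12*859) - (900 + (3025/4)*(-872)) = (8 + 10308) - (900 - 659450) = 10316 - 1*(-658550) = 10316 + 658550 = 668866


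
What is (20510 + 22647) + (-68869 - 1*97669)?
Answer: -123381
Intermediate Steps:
(20510 + 22647) + (-68869 - 1*97669) = 43157 + (-68869 - 97669) = 43157 - 166538 = -123381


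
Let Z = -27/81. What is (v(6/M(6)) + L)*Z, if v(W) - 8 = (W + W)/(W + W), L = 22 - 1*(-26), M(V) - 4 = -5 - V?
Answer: -19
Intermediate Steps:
M(V) = -1 - V (M(V) = 4 + (-5 - V) = -1 - V)
Z = -⅓ (Z = -27*1/81 = -⅓ ≈ -0.33333)
L = 48 (L = 22 + 26 = 48)
v(W) = 9 (v(W) = 8 + (W + W)/(W + W) = 8 + (2*W)/((2*W)) = 8 + (2*W)*(1/(2*W)) = 8 + 1 = 9)
(v(6/M(6)) + L)*Z = (9 + 48)*(-⅓) = 57*(-⅓) = -19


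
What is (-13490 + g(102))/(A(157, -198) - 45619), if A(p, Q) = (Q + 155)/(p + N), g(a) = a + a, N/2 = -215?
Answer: 1813539/6226972 ≈ 0.29124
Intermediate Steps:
N = -430 (N = 2*(-215) = -430)
g(a) = 2*a
A(p, Q) = (155 + Q)/(-430 + p) (A(p, Q) = (Q + 155)/(p - 430) = (155 + Q)/(-430 + p))
(-13490 + g(102))/(A(157, -198) - 45619) = (-13490 + 2*102)/((155 - 198)/(-430 + 157) - 45619) = (-13490 + 204)/(-43/(-273) - 45619) = -13286/(-1/273*(-43) - 45619) = -13286/(43/273 - 45619) = -13286/(-12453944/273) = -13286*(-273/12453944) = 1813539/6226972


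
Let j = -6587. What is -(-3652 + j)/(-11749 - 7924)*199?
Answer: -2037561/19673 ≈ -103.57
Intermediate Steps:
-(-3652 + j)/(-11749 - 7924)*199 = -(-3652 - 6587)/(-11749 - 7924)*199 = -(-10239/(-19673))*199 = -(-10239*(-1/19673))*199 = -10239*199/19673 = -1*2037561/19673 = -2037561/19673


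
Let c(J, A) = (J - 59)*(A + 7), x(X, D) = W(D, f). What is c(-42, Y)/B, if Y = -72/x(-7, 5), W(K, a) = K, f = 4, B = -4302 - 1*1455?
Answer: -37/285 ≈ -0.12982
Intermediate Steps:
B = -5757 (B = -4302 - 1455 = -5757)
x(X, D) = D
Y = -72/5 ≈ -14.400
c(J, A) = (-59 + J)*(7 + A)
c(-42, Y)/B = (-413 - 59*(-72/5) + 7*(-42) - 72/5*(-42))/(-5757) = (-413 + 4248/5 - 294 + 3024/5)*(-1/5757) = (3737/5)*(-1/5757) = -37/285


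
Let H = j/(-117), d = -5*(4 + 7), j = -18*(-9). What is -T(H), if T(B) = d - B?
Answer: 697/13 ≈ 53.615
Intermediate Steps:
j = 162
d = -55 (d = -5*11 = -55)
H = -18/13 (H = 162/(-117) = 162*(-1/117) = -18/13 ≈ -1.3846)
T(B) = -55 - B
-T(H) = -(-55 - 1*(-18/13)) = -(-55 + 18/13) = -1*(-697/13) = 697/13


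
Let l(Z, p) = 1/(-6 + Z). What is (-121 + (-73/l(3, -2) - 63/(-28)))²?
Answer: 160801/16 ≈ 10050.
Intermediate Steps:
(-121 + (-73/l(3, -2) - 63/(-28)))² = (-121 + (-73/(1/(-6 + 3)) - 63/(-28)))² = (-121 + (-73/(1/(-3)) - 63*(-1/28)))² = (-121 + (-73/(-⅓) + 9/4))² = (-121 + (-73*(-3) + 9/4))² = (-121 + (219 + 9/4))² = (-121 + 885/4)² = (401/4)² = 160801/16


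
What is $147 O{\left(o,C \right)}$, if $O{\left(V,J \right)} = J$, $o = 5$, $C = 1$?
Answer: $147$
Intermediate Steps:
$147 O{\left(o,C \right)} = 147 \cdot 1 = 147$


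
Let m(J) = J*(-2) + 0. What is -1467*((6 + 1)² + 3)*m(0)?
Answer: 0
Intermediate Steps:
m(J) = -2*J (m(J) = -2*J + 0 = -2*J)
-1467*((6 + 1)² + 3)*m(0) = -1467*((6 + 1)² + 3)*(-2*0) = -1467*(7² + 3)*0 = -1467*(49 + 3)*0 = -76284*0 = -1467*0 = 0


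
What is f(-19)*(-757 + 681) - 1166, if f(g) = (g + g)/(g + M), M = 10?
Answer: -13382/9 ≈ -1486.9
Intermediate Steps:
f(g) = 2*g/(10 + g) (f(g) = (g + g)/(g + 10) = (2*g)/(10 + g) = 2*g/(10 + g))
f(-19)*(-757 + 681) - 1166 = (2*(-19)/(10 - 19))*(-757 + 681) - 1166 = (2*(-19)/(-9))*(-76) - 1166 = (2*(-19)*(-⅑))*(-76) - 1166 = (38/9)*(-76) - 1166 = -2888/9 - 1166 = -13382/9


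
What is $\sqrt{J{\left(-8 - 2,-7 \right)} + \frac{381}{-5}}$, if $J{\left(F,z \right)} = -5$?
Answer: $\frac{i \sqrt{2030}}{5} \approx 9.0111 i$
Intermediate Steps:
$\sqrt{J{\left(-8 - 2,-7 \right)} + \frac{381}{-5}} = \sqrt{-5 + \frac{381}{-5}} = \sqrt{-5 + 381 \left(- \frac{1}{5}\right)} = \sqrt{-5 - \frac{381}{5}} = \sqrt{- \frac{406}{5}} = \frac{i \sqrt{2030}}{5}$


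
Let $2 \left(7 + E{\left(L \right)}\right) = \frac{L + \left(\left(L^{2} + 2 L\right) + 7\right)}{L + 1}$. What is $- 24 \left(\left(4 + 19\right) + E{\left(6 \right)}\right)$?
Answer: $- \frac{3420}{7} \approx -488.57$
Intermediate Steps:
$E{\left(L \right)} = -7 + \frac{7 + L^{2} + 3 L}{2 \left(1 + L\right)}$ ($E{\left(L \right)} = -7 + \frac{\left(L + \left(\left(L^{2} + 2 L\right) + 7\right)\right) \frac{1}{L + 1}}{2} = -7 + \frac{\left(L + \left(7 + L^{2} + 2 L\right)\right) \frac{1}{1 + L}}{2} = -7 + \frac{\left(7 + L^{2} + 3 L\right) \frac{1}{1 + L}}{2} = -7 + \frac{\frac{1}{1 + L} \left(7 + L^{2} + 3 L\right)}{2} = -7 + \frac{7 + L^{2} + 3 L}{2 \left(1 + L\right)}$)
$- 24 \left(\left(4 + 19\right) + E{\left(6 \right)}\right) = - 24 \left(\left(4 + 19\right) + \frac{-7 + 6^{2} - 66}{2 \left(1 + 6\right)}\right) = - 24 \left(23 + \frac{-7 + 36 - 66}{2 \cdot 7}\right) = - 24 \left(23 + \frac{1}{2} \cdot \frac{1}{7} \left(-37\right)\right) = - 24 \left(23 - \frac{37}{14}\right) = \left(-24\right) \frac{285}{14} = - \frac{3420}{7}$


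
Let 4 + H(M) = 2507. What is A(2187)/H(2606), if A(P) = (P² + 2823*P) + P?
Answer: 10959057/2503 ≈ 4378.4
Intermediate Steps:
A(P) = P² + 2824*P
H(M) = 2503 (H(M) = -4 + 2507 = 2503)
A(2187)/H(2606) = (2187*(2824 + 2187))/2503 = (2187*5011)*(1/2503) = 10959057*(1/2503) = 10959057/2503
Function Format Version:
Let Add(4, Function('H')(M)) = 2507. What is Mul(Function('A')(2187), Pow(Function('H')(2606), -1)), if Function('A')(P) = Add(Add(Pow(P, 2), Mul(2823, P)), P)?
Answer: Rational(10959057, 2503) ≈ 4378.4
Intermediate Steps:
Function('A')(P) = Add(Pow(P, 2), Mul(2824, P))
Function('H')(M) = 2503 (Function('H')(M) = Add(-4, 2507) = 2503)
Mul(Function('A')(2187), Pow(Function('H')(2606), -1)) = Mul(Mul(2187, Add(2824, 2187)), Pow(2503, -1)) = Mul(Mul(2187, 5011), Rational(1, 2503)) = Mul(10959057, Rational(1, 2503)) = Rational(10959057, 2503)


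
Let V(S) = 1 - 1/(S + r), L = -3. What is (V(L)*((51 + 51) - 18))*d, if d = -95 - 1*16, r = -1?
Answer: -11655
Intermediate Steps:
d = -111 (d = -95 - 16 = -111)
V(S) = 1 - 1/(-1 + S) (V(S) = 1 - 1/(S - 1) = 1 - 1/(-1 + S))
(V(L)*((51 + 51) - 18))*d = (((-2 - 3)/(-1 - 3))*((51 + 51) - 18))*(-111) = ((-5/(-4))*(102 - 18))*(-111) = (-¼*(-5)*84)*(-111) = ((5/4)*84)*(-111) = 105*(-111) = -11655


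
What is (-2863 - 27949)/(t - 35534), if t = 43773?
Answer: -30812/8239 ≈ -3.7398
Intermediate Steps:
(-2863 - 27949)/(t - 35534) = (-2863 - 27949)/(43773 - 35534) = -30812/8239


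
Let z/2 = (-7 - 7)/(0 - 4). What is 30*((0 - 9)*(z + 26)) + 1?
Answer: -8909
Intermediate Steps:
z = 7 (z = 2*((-7 - 7)/(0 - 4)) = 2*(-14/(-4)) = 2*(-14*(-¼)) = 2*(7/2) = 7)
30*((0 - 9)*(z + 26)) + 1 = 30*((0 - 9)*(7 + 26)) + 1 = 30*(-9*33) + 1 = 30*(-297) + 1 = -8910 + 1 = -8909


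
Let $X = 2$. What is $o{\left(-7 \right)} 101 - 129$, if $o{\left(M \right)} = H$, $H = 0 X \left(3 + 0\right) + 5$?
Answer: $376$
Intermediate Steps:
$H = 5$ ($H = 0 \cdot 2 \left(3 + 0\right) + 5 = 0 \cdot 2 \cdot 3 + 5 = 0 \cdot 6 + 5 = 0 + 5 = 5$)
$o{\left(M \right)} = 5$
$o{\left(-7 \right)} 101 - 129 = 5 \cdot 101 - 129 = 505 - 129 = 376$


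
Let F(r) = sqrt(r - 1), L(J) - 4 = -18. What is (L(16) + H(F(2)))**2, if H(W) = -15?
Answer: 841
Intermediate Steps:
L(J) = -14 (L(J) = 4 - 18 = -14)
F(r) = sqrt(-1 + r)
(L(16) + H(F(2)))**2 = (-14 - 15)**2 = (-29)**2 = 841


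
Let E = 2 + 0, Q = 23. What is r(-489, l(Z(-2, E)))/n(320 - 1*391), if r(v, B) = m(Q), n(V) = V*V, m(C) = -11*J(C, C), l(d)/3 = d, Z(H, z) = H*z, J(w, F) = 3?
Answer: -33/5041 ≈ -0.0065463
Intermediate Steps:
E = 2
l(d) = 3*d
m(C) = -33 (m(C) = -11*3 = -33)
n(V) = V**2
r(v, B) = -33
r(-489, l(Z(-2, E)))/n(320 - 1*391) = -33/(320 - 1*391)**2 = -33/(320 - 391)**2 = -33/((-71)**2) = -33/5041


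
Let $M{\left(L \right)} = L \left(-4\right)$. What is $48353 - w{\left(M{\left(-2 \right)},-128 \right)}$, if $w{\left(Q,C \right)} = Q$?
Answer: $48345$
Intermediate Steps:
$M{\left(L \right)} = - 4 L$
$48353 - w{\left(M{\left(-2 \right)},-128 \right)} = 48353 - \left(-4\right) \left(-2\right) = 48353 - 8 = 48345$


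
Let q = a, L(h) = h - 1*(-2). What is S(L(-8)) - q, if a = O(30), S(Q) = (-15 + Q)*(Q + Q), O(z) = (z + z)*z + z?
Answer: -1578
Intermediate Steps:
L(h) = 2 + h (L(h) = h + 2 = 2 + h)
O(z) = z + 2*z² (O(z) = (2*z)*z + z = 2*z² + z = z + 2*z²)
S(Q) = 2*Q*(-15 + Q) (S(Q) = (-15 + Q)*(2*Q) = 2*Q*(-15 + Q))
a = 1830 (a = 30*(1 + 2*30) = 30*(1 + 60) = 30*61 = 1830)
q = 1830
S(L(-8)) - q = 2*(2 - 8)*(-15 + (2 - 8)) - 1*1830 = 2*(-6)*(-15 - 6) - 1830 = 2*(-6)*(-21) - 1830 = 252 - 1830 = -1578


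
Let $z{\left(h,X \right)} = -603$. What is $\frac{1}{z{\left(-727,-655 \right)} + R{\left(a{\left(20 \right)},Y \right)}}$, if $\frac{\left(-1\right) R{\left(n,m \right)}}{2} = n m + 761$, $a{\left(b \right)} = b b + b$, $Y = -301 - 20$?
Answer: $\frac{1}{267515} \approx 3.7381 \cdot 10^{-6}$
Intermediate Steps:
$Y = -321$ ($Y = -301 - 20 = -321$)
$a{\left(b \right)} = b + b^{2}$ ($a{\left(b \right)} = b^{2} + b = b + b^{2}$)
$R{\left(n,m \right)} = -1522 - 2 m n$ ($R{\left(n,m \right)} = - 2 \left(n m + 761\right) = - 2 \left(m n + 761\right) = - 2 \left(761 + m n\right) = -1522 - 2 m n$)
$\frac{1}{z{\left(-727,-655 \right)} + R{\left(a{\left(20 \right)},Y \right)}} = \frac{1}{-603 - \left(1522 - 642 \cdot 20 \left(1 + 20\right)\right)} = \frac{1}{-603 - \left(1522 - 642 \cdot 20 \cdot 21\right)} = \frac{1}{-603 - \left(1522 - 269640\right)} = \frac{1}{-603 + \left(-1522 + 269640\right)} = \frac{1}{-603 + 268118} = \frac{1}{267515}$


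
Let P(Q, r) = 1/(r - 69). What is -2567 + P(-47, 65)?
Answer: -10269/4 ≈ -2567.3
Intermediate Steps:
P(Q, r) = 1/(-69 + r)
-2567 + P(-47, 65) = -2567 + 1/(-69 + 65) = -2567 + 1/(-4) = -2567 - ¼ = -10269/4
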